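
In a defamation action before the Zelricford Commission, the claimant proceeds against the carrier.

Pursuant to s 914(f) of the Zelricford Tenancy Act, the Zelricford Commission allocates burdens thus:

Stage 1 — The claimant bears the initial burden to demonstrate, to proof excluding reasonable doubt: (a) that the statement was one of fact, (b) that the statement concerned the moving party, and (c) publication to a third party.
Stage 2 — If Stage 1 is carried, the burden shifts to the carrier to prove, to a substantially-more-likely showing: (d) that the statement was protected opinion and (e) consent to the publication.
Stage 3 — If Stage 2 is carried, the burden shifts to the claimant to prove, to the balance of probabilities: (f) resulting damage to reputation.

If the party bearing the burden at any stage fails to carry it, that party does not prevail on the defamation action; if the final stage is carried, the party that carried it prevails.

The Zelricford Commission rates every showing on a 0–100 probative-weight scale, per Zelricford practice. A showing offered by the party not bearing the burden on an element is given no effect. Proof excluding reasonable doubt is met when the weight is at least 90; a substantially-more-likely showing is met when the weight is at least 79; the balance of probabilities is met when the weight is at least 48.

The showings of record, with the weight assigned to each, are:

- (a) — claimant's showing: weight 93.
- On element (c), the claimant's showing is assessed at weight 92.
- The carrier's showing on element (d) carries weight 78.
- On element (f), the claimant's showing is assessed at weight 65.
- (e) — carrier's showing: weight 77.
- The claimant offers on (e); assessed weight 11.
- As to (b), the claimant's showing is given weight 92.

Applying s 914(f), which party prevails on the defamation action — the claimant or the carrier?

At Stage 1 the claimant must meet proof excluding reasonable doubt (weight is at least 90): on (a) the weight is 93, ≥ 90, so (a) meets the standard; on (b) the weight is 92, ≥ 90, so (b) meets the standard; on (c) the weight is 92, ≥ 90, so (c) meets the standard.
  The claimant carries Stage 1; the carrier now bears the burden.
At Stage 2 the carrier must meet a substantially-more-likely showing (weight is at least 79): on (d) the weight is 78, < 79, so (d) does not meet the standard; on (e) the weight is 77 (the claimant's 11 is given no effect), < 79, so (e) does not meet the standard.
  Not every element is met, so the carrier fails to carry Stage 2.
The analysis ends at Stage 2; the claimant prevails.

claimant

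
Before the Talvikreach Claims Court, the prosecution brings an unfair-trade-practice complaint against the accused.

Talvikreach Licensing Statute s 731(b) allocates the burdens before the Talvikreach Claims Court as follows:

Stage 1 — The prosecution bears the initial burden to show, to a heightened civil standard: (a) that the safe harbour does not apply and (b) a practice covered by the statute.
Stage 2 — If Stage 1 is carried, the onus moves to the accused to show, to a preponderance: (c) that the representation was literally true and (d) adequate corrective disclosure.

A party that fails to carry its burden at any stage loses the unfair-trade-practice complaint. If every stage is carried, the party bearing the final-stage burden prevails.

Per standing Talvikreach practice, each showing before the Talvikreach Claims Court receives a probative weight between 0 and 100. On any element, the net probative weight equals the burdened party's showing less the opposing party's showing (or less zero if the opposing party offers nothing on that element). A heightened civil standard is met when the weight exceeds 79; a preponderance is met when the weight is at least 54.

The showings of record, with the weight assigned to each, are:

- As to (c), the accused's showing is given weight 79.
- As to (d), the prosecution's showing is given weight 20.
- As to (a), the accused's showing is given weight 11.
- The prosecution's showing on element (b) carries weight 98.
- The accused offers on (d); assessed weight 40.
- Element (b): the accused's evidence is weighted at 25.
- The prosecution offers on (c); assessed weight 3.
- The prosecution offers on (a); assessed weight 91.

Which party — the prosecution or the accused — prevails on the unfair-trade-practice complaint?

Stage 1 — burden on prosecution; standard: a heightened civil standard (weight exceeds 79).
    (a): 91 − 11 = 80 > 79 [met]
    (b): 98 − 25 = 73 ≤ 79 [not met]
  Stage 1 not carried; the prosecution fails its burden.
So the accused prevails.

accused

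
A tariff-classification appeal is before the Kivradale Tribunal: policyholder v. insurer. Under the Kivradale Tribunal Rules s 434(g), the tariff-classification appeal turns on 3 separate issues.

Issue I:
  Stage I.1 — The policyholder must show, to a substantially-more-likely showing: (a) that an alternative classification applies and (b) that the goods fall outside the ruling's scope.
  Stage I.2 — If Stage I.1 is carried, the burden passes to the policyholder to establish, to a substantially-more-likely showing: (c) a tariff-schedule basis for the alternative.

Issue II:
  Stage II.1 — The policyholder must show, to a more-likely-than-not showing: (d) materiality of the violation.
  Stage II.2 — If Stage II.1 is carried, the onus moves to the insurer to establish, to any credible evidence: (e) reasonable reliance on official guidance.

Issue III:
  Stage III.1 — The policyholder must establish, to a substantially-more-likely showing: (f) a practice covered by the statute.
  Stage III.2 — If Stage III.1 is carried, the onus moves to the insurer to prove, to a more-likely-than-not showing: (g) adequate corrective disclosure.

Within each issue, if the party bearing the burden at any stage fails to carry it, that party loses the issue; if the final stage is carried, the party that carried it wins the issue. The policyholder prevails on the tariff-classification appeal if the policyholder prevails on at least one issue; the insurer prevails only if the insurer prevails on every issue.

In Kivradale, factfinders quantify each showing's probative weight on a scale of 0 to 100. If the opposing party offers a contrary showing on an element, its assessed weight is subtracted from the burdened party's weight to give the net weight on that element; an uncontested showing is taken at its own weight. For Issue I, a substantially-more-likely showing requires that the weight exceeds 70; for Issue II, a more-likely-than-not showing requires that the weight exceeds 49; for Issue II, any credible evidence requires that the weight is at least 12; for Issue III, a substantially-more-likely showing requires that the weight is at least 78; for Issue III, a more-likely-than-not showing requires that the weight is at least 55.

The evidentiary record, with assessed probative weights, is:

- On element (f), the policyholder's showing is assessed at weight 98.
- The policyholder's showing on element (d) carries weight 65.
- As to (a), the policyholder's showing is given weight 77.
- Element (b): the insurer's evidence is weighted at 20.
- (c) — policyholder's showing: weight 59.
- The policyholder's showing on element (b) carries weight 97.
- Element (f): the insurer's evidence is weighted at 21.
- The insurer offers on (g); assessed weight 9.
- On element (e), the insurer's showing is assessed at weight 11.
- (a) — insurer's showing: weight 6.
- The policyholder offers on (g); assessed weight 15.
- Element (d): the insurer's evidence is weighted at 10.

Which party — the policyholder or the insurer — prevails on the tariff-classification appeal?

— Issue I —
At Stage I.1 the policyholder must meet a substantially-more-likely showing (weight exceeds 70): on (a) the weight is 77 less the opposing 6 gives net 71, which does exceed 70, so (a) meets the standard; on (b) the weight is 97 less the opposing 20 gives net 77, > 70, so (b) meets the standard.
  Stage I.1 carried; the burden remains with the policyholder.
At Stage I.2 the policyholder must meet a substantially-more-likely showing (weight exceeds 70): on (c) the weight is 59, ≤ 70, so (c) does not meet the standard.
  Stage I.2 not carried; the policyholder fails its burden.
The insurer prevails on this issue.
— Issue II —
Stage II.1 — burden on policyholder; standard: a more-likely-than-not showing (weight exceeds 49).
    (d): 65 − 10 = 55 > 49 [met]
  Stage II.1 is satisfied; the onus moves to the insurer.
Stage II.2 — burden on insurer; standard: any credible evidence (weight is at least 12).
    (e): 11 < 12 [not met]
  The insurer does not carry Stage II.2.
The policyholder prevails on this issue.
— Issue III —
At Stage III.1 the policyholder must meet a substantially-more-likely showing (weight is at least 78): on (f) the weight is 98 less the opposing 21 gives net 77, < 78, so (f) does not meet the standard.
  Not every element is met, so the policyholder fails to carry Stage III.1.
The insurer prevails on this issue.
Per-issue: Issue I → insurer; Issue II → policyholder; Issue III → insurer. The policyholder must prevail on at least one issue; overall, the policyholder prevails.

policyholder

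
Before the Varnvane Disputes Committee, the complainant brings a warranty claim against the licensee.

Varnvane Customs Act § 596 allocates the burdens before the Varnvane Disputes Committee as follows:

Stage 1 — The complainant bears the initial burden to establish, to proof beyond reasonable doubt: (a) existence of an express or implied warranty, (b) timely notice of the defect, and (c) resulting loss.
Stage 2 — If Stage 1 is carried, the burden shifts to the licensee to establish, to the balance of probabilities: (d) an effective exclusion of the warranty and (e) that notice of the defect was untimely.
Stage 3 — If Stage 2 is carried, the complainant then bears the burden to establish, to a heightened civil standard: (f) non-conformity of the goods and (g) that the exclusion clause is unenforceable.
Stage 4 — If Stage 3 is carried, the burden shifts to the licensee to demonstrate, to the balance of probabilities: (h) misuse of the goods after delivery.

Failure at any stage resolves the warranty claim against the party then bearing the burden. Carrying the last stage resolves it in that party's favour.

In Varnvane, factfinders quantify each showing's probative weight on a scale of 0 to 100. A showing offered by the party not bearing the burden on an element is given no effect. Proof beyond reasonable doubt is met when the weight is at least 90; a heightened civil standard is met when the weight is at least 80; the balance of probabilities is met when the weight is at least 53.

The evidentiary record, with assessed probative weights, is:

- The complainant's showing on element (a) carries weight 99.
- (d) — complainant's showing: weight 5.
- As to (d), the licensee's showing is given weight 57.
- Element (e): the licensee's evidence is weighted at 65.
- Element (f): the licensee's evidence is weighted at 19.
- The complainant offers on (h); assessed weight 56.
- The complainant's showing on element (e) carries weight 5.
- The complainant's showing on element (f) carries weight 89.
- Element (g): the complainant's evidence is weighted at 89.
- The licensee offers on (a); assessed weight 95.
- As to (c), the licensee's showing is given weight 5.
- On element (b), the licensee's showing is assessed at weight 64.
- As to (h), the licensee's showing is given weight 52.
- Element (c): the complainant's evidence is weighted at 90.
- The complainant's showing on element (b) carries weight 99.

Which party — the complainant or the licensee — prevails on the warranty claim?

Stage 1 (complainant, proof beyond reasonable doubt, weight is at least 90): (a) 99 (licensee's 95 disregarded) ≥ 90 — meets; (b) 99 (licensee's 64 disregarded) ≥ 90 — meets; (c) 90 (licensee's 5 disregarded) ≥ 90 — meets.
  The complainant carries Stage 1; the licensee now bears the burden.
Stage 2 (licensee, the balance of probabilities, weight is at least 53): (d) 57 (complainant's 5 disregarded) ≥ 53 — meets; (e) 65 (complainant's 5 disregarded) ≥ 53 — meets.
  The licensee carries Stage 2; the complainant now bears the burden.
Stage 3 (complainant, a heightened civil standard, weight is at least 80): (f) 89 (licensee's 19 disregarded) ≥ 80 — meets; (g) 89 ≥ 80 — meets.
  Stage 3 carried; the burden shifts to the licensee.
Stage 4 (licensee, the balance of probabilities, weight is at least 53): (h) 52 (complainant's 56 disregarded) < 53 — fails.
  Not every element is met, so the licensee fails to carry Stage 4.
So the complainant prevails.

complainant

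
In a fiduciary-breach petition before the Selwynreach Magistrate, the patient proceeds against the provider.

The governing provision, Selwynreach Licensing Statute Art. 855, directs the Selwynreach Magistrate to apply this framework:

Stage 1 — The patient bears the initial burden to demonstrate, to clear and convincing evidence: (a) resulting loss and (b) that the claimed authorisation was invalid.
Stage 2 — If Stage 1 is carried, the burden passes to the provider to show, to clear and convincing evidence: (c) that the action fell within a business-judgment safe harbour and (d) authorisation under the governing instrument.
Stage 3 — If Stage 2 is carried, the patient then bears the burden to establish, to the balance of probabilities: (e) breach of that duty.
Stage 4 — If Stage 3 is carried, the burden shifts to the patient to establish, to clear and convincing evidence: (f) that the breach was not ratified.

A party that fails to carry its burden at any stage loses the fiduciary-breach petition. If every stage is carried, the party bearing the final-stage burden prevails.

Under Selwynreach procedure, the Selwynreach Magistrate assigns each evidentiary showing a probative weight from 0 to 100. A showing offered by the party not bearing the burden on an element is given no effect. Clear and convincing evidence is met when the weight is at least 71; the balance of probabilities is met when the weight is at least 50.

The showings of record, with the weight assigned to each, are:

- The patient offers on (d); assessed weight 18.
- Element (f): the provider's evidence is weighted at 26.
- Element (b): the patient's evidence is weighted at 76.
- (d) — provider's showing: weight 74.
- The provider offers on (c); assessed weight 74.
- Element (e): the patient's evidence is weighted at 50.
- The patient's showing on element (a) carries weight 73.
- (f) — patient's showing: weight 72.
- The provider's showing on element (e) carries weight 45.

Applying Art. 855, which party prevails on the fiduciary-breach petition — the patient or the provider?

At Stage 1 the patient must meet clear and convincing evidence (weight is at least 71): on (a) the weight is 73, which does reach 71, so (a) meets the standard; on (b) the weight is 76, ≥ 71, so (b) meets the standard.
  Stage 1 carried; the burden shifts to the provider.
At Stage 2 the provider must meet clear and convincing evidence (weight is at least 71): on (c) the weight is 74, which does reach 71, so (c) meets the standard; on (d) the weight is 74 (the patient's 18 is given no effect), which does reach 71, so (d) meets the standard.
  Stage 2 carried; the burden shifts to the patient.
At Stage 3 the patient must meet the balance of probabilities (weight is at least 50): on (e) the weight is 50 (the provider's 45 is given no effect), which does reach 50, so (e) meets the standard.
  Stage 3 carried; the burden remains with the patient.
At Stage 4 the patient must meet clear and convincing evidence (weight is at least 71): on (f) the weight is 72 (the provider's 26 is given no effect), which does reach 71, so (f) meets the standard.
  Stage 4 carried; the final stage is satisfied.
With every stage satisfied, the patient prevails.

patient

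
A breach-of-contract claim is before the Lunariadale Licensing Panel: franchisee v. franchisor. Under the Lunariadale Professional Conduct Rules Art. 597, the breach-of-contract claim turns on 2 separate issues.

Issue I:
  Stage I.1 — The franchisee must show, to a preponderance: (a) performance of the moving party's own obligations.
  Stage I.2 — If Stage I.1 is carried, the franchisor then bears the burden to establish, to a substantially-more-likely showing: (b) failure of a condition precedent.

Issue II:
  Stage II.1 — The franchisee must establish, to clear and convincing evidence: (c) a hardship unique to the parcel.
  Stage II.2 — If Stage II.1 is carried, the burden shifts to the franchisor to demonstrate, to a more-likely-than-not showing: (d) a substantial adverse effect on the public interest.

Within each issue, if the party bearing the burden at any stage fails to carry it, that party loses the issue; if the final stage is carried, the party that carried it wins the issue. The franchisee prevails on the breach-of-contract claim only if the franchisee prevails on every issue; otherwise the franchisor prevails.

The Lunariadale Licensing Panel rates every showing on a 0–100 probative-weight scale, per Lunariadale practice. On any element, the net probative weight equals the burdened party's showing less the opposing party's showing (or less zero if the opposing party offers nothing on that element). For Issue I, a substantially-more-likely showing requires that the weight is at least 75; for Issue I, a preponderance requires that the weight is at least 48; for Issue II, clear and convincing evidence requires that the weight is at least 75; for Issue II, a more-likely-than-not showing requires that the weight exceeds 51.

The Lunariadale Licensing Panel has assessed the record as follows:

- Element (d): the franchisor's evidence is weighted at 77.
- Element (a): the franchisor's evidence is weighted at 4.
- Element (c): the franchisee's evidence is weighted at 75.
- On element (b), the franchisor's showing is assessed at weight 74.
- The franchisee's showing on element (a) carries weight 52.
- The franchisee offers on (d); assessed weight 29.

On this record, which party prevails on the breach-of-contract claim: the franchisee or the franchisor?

franchisee

— Issue I —
Stage I.1 — burden on franchisee; standard: a preponderance (weight is at least 48).
    (a): 52 − 4 = 48 ≥ 48 [met]
  Stage I.1 is satisfied; the onus moves to the franchisor.
Stage I.2 — burden on franchisor; standard: a substantially-more-likely showing (weight is at least 75).
    (b): 74 < 75 [not met]
  Stage I.2 not carried; the franchisor fails its burden.
So the franchisee prevails on this issue.
— Issue II —
Stage II.1 — burden on franchisee; standard: clear and convincing evidence (weight is at least 75).
    (c): 75 ≥ 75 [met]
  Stage II.1 is satisfied; the onus moves to the franchisor.
Stage II.2 — burden on franchisor; standard: a more-likely-than-not showing (weight exceeds 51).
    (d): 77 − 29 = 48 ≤ 51 [not met]
  Not every element is met, so the franchisor fails to carry Stage II.2.
The analysis ends at Stage II.2; the franchisee prevails on this issue.
Per-issue: Issue I → franchisee; Issue II → franchisee. The franchisee must prevail on every issue; overall, the franchisee prevails.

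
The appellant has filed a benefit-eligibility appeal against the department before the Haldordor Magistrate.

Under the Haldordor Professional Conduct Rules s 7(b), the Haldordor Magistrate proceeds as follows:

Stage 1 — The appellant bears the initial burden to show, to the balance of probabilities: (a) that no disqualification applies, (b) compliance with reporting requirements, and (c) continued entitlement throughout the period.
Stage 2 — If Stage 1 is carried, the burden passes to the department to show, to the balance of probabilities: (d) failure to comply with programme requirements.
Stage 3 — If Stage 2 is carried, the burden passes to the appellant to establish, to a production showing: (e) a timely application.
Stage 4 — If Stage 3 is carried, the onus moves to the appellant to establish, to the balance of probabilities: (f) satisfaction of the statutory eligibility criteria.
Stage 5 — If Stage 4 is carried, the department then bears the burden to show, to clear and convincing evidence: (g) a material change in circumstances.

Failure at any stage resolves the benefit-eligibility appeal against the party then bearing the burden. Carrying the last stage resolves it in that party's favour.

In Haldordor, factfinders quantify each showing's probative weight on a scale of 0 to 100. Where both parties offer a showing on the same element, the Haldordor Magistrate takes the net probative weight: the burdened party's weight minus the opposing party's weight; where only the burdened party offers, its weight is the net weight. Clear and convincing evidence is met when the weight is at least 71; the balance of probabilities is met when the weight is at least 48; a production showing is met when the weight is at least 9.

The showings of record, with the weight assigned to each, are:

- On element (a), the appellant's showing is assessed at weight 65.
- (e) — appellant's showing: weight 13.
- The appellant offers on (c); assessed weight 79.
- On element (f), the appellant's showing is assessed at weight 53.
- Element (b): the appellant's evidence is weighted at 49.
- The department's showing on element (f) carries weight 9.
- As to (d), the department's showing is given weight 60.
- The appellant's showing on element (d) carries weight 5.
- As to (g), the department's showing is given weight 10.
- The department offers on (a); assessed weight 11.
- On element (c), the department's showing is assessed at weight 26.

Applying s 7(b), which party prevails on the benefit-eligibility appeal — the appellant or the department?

Stage 1 (appellant, the balance of probabilities, weight is at least 48): (a) net 65−11=54 ≥ 48 — meets; (b) 49 ≥ 48 — meets; (c) net 79−26=53 ≥ 48 — meets.
  Stage 1 carried; the burden shifts to the department.
Stage 2 (department, the balance of probabilities, weight is at least 48): (d) net 60−5=55 ≥ 48 — meets.
  Stage 2 is satisfied; the onus moves to the appellant.
Stage 3 (appellant, a production showing, weight is at least 9): (e) 13 ≥ 9 — meets.
  Stage 3 carried; the burden remains with the appellant.
Stage 4 (appellant, the balance of probabilities, weight is at least 48): (f) net 53−9=44 < 48 — fails.
  The appellant does not carry Stage 4.
The analysis ends at Stage 4; the department prevails.

department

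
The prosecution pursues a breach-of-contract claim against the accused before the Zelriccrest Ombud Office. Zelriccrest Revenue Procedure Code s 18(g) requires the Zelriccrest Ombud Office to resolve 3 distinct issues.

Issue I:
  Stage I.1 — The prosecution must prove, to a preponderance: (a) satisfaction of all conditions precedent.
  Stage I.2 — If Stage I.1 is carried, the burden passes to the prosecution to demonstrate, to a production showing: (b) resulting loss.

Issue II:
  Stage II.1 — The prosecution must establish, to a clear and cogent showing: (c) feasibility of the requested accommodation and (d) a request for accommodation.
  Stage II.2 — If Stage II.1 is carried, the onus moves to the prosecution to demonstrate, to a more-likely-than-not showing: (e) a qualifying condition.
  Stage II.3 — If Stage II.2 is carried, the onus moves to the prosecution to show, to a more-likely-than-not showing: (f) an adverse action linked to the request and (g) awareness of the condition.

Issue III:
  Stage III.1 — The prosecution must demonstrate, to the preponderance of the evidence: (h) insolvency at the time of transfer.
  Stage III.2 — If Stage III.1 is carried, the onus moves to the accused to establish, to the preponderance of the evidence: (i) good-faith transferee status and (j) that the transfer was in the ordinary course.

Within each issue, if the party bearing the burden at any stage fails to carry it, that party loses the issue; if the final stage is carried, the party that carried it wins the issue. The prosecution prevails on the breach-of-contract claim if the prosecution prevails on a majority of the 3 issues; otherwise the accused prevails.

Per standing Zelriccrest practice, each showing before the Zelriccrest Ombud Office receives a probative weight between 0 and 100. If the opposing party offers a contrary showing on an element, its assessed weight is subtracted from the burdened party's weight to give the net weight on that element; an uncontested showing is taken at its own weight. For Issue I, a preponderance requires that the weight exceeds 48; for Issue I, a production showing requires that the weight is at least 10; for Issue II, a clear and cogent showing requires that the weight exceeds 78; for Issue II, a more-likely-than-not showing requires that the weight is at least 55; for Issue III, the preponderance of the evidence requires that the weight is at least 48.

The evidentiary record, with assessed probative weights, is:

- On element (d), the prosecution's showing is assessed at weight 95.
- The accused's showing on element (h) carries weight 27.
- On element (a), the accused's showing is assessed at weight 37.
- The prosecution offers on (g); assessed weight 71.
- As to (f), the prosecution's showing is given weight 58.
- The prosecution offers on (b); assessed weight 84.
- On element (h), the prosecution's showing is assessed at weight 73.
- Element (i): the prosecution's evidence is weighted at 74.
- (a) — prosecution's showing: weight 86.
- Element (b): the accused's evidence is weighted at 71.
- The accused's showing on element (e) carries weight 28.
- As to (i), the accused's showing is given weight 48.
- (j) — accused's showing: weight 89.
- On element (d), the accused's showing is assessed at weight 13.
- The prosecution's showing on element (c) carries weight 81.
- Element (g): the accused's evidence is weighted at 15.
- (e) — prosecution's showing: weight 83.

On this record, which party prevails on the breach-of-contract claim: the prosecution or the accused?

— Issue I —
Stage I.1 — burden on prosecution; standard: a preponderance (weight exceeds 48).
    (a): 86 − 37 = 49 > 48 [met]
  Stage I.1 is satisfied; the prosecution continues to bear the burden.
Stage I.2 — burden on prosecution; standard: a production showing (weight is at least 10).
    (b): 84 − 71 = 13 ≥ 10 [met]
  All elements met at the final stage.
All stages carried — the prosecution prevails on this issue.
— Issue II —
Stage II.1 — burden on prosecution; standard: a clear and cogent showing (weight exceeds 78).
    (c): 81 > 78 [met]
    (d): 95 − 13 = 82 > 78 [met]
  Stage II.1 is satisfied; the prosecution continues to bear the burden.
Stage II.2 — burden on prosecution; standard: a more-likely-than-not showing (weight is at least 55).
    (e): 83 − 28 = 55 ≥ 55 [met]
  All elements met. The prosecution retains the burden for Stage II.3.
Stage II.3 — burden on prosecution; standard: a more-likely-than-not showing (weight is at least 55).
    (f): 58 ≥ 55 [met]
    (g): 71 − 15 = 56 ≥ 55 [met]
  All elements met at the final stage.
Every stage carried; the prosecution prevails on this issue.
— Issue III —
At Stage III.1 the prosecution must meet the preponderance of the evidence (weight is at least 48): on (h) the weight is 73 less the opposing 27 gives net 46, < 48, so (h) does not meet the standard.
  Not every element is met, so the prosecution fails to carry Stage III.1.
The analysis ends at Stage III.1; the accused prevails on this issue.
Per-issue: Issue I → prosecution; Issue II → prosecution; Issue III → accused. The prosecution must prevail on a majority of issues; overall, the prosecution prevails.

prosecution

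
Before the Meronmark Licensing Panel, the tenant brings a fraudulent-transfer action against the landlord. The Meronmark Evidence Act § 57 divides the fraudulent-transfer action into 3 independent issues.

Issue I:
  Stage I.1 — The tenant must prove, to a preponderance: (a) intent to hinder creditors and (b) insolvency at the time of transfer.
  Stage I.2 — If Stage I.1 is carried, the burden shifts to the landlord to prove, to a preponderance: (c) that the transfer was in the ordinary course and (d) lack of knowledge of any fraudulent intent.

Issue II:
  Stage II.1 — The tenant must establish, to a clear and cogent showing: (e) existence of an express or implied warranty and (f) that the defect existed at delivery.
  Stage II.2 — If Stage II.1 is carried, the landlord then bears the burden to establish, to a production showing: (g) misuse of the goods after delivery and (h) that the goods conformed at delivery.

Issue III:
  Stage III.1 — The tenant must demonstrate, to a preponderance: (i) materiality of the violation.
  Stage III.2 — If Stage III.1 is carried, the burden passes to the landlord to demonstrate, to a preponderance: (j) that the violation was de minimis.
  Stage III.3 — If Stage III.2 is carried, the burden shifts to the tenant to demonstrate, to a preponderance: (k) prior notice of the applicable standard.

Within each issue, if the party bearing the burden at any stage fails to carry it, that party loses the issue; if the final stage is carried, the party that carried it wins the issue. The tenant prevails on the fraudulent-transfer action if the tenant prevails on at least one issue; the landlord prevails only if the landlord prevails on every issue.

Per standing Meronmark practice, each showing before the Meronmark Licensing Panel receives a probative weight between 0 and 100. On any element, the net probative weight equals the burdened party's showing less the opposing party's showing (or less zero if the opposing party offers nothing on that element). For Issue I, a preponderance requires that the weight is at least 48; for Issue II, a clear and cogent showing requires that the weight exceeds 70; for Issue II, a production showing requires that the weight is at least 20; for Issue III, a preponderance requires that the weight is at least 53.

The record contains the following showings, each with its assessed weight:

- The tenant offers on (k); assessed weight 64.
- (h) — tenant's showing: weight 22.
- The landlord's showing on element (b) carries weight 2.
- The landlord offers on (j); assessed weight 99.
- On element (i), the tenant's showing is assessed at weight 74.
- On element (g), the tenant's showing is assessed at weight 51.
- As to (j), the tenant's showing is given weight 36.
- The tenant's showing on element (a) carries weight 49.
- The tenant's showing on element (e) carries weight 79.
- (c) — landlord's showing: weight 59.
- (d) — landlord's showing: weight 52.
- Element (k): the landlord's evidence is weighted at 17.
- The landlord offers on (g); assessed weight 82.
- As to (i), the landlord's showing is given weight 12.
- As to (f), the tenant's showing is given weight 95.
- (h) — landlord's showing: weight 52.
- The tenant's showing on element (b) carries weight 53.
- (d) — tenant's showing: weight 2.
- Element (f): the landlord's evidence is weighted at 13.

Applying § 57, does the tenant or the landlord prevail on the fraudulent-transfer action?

landlord

— Issue I —
Stage I.1 — burden on tenant; standard: a preponderance (weight is at least 48).
    (a): 49 ≥ 48 [met]
    (b): 53 − 2 = 51 ≥ 48 [met]
  Stage I.1 is satisfied; the onus moves to the landlord.
Stage I.2 — burden on landlord; standard: a preponderance (weight is at least 48).
    (c): 59 ≥ 48 [met]
    (d): 52 − 2 = 50 ≥ 48 [met]
  The landlord carries the last stage.
With every stage satisfied, the landlord prevails on this issue.
— Issue II —
Stage II.1 (tenant, a clear and cogent showing, weight exceeds 70): (e) 79 > 70 — meets; (f) net 95−13=82 > 70 — meets.
  All elements met. The burden passes to the landlord.
Stage II.2 (landlord, a production showing, weight is at least 20): (g) net 82−51=31 ≥ 20 — meets; (h) net 52−22=30 ≥ 20 — meets.
  Stage II.2 carried; the final stage is satisfied.
With every stage satisfied, the landlord prevails on this issue.
— Issue III —
At Stage III.1 the tenant must meet a preponderance (weight is at least 53): on (i) the weight is 74 less the opposing 12 gives net 62, ≥ 53, so (i) meets the standard.
  The tenant carries Stage III.1; the landlord now bears the burden.
At Stage III.2 the landlord must meet a preponderance (weight is at least 53): on (j) the weight is 99 less the opposing 36 gives net 63, ≥ 53, so (j) meets the standard.
  All elements met. The burden passes to the tenant.
At Stage III.3 the tenant must meet a preponderance (weight is at least 53): on (k) the weight is 64 less the opposing 17 gives net 47, which does not reach 53, so (k) does not meet the standard.
  Not every element is met, so the tenant fails to carry Stage III.3.
The analysis ends at Stage III.3; the landlord prevails on this issue.
Per-issue: Issue I → landlord; Issue II → landlord; Issue III → landlord. The tenant must prevail on at least one issue; overall, the landlord prevails.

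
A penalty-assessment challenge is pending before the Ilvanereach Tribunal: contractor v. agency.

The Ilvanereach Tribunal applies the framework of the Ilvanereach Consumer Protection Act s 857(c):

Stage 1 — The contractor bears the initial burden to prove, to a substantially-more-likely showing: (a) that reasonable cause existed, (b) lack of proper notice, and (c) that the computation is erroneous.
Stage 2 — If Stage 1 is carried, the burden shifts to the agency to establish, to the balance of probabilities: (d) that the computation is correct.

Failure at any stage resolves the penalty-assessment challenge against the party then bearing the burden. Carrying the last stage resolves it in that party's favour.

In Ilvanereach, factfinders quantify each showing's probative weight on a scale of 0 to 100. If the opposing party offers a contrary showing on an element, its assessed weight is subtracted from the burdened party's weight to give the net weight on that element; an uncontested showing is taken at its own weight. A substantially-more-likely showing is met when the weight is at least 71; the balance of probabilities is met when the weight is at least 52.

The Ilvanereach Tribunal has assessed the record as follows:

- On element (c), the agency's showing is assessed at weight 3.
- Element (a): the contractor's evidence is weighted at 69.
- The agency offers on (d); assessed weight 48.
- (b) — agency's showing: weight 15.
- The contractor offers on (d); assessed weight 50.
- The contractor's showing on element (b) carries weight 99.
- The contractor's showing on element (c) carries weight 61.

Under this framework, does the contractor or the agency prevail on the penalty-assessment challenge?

agency

At Stage 1 the contractor must meet a substantially-more-likely showing (weight is at least 71): on (a) the weight is 69, which does not reach 71, so (a) does not meet the standard; on (b) the weight is 99 less the opposing 15 gives net 84, which does reach 71, so (b) meets the standard; on (c) the weight is 61 less the opposing 3 gives net 58, < 71, so (c) does not meet the standard.
  The contractor does not carry Stage 1.
The agency prevails.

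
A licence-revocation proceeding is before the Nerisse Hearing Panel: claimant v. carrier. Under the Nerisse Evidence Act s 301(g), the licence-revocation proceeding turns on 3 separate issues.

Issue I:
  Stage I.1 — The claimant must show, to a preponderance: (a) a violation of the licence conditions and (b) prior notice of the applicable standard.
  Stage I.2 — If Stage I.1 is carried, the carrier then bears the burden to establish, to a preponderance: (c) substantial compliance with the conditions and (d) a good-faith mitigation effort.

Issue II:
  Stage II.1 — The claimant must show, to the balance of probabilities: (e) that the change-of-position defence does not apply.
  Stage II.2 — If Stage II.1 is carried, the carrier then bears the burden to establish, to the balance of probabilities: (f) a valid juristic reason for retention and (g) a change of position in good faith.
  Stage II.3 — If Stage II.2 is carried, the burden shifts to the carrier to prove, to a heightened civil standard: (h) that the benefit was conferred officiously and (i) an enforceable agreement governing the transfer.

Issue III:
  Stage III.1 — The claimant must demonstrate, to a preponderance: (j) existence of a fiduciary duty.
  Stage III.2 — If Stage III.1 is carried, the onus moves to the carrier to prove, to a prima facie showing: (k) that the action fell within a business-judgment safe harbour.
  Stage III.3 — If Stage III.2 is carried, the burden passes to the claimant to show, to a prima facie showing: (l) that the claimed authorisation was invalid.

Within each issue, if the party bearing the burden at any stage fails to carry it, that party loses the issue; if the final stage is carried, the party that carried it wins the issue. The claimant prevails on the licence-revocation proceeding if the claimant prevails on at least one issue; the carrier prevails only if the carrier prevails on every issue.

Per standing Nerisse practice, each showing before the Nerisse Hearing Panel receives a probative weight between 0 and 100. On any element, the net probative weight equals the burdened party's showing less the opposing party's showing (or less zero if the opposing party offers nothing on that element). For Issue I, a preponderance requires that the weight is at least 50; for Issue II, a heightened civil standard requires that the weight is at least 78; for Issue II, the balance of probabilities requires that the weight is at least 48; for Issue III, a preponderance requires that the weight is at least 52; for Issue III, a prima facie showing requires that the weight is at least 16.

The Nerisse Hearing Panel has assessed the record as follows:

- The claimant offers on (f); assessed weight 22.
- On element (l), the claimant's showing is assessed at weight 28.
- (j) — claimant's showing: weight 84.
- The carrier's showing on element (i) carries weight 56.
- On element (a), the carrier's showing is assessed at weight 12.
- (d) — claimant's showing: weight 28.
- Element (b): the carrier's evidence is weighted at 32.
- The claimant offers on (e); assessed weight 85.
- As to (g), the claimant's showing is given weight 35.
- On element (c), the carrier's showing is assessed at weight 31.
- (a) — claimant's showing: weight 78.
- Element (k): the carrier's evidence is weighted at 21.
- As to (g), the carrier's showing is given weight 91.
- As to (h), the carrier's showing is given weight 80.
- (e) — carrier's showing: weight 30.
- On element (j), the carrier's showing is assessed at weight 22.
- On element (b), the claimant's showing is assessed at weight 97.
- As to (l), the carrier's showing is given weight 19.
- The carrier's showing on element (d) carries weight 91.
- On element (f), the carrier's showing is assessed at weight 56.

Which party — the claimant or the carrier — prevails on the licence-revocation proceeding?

— Issue I —
Stage I.1 (claimant, a preponderance, weight is at least 50): (a) net 78−12=66 ≥ 50 — meets; (b) net 97−32=65 ≥ 50 — meets.
  Stage I.1 is satisfied; the onus moves to the carrier.
Stage I.2 (carrier, a preponderance, weight is at least 50): (c) 31 < 50 — fails; (d) net 91−28=63 ≥ 50 — meets.
  The carrier does not carry Stage I.2.
So the claimant prevails on this issue.
— Issue II —
Stage II.1 — burden on claimant; standard: the balance of probabilities (weight is at least 48).
    (e): 85 − 30 = 55 ≥ 48 [met]
  The claimant carries Stage II.1; the carrier now bears the burden.
Stage II.2 — burden on carrier; standard: the balance of probabilities (weight is at least 48).
    (f): 56 − 22 = 34 < 48 [not met]
    (g): 91 − 35 = 56 ≥ 48 [met]
  Not every element is met, so the carrier fails to carry Stage II.2.
The analysis ends at Stage II.2; the claimant prevails on this issue.
— Issue III —
Stage III.1 (claimant, a preponderance, weight is at least 52): (j) net 84−22=62 ≥ 52 — meets.
  All elements met. The burden passes to the carrier.
Stage III.2 (carrier, a prima facie showing, weight is at least 16): (k) 21 ≥ 16 — meets.
  Stage III.2 is satisfied; the onus moves to the claimant.
Stage III.3 (claimant, a prima facie showing, weight is at least 16): (l) net 28−19=9 < 16 — fails.
  The claimant does not carry Stage III.3.
The carrier prevails on this issue.
Per-issue: Issue I → claimant; Issue II → claimant; Issue III → carrier. The claimant must prevail on at least one issue; overall, the claimant prevails.

claimant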